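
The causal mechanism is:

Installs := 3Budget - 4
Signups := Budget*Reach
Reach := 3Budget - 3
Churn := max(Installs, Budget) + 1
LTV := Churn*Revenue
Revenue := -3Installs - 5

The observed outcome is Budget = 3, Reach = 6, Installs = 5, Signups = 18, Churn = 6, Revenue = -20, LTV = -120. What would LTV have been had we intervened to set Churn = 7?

-140

Under do(Churn=7), the mechanism Churn := max(Installs, Budget) + 1 is discarded; Churn is fixed at 7.
Installs = 3Budget - 4  [with Budget=3]  = 5
Revenue = -3Installs - 5  [with Installs=5]  = -20
LTV = Churn*Revenue  [with Churn=7, Revenue=-20]  = -140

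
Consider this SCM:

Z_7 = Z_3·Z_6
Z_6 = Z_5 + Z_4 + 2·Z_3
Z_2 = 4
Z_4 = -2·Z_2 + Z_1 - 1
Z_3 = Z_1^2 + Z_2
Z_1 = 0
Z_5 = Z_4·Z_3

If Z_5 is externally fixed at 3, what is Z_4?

The intervention breaks the incoming arrows to Z_5: Z_5 = Z_4·Z_3 no longer applies, and Z_5 = 3.
Since Z_4 is not a descendant of the intervened variable, it is unaffected.
Z_4 = -2·Z_2 + Z_1 - 1  [with Z_2=4, Z_1=0]  = -9

-9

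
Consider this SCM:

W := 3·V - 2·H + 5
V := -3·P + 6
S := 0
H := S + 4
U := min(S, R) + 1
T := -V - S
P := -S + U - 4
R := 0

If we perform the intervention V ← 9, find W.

24

Intervening sets V = 9 and removes its equation (V := -3·P + 6).
H = S + 4  [with S=0]  = 4
W = 3·V - 2·H + 5  [with V=9, H=4]  = 24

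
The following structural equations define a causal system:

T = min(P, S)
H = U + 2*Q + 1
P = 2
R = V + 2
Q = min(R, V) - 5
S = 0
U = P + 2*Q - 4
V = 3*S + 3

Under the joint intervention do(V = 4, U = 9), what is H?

8

Under do(V = 4, U = 9), each intervened variable's structural equation is replaced by its fixed value.
R = V + 2  [with V=4]  = 6
Q = min(R, V) - 5  [with R=6, V=4]  = -1
H = U + 2*Q + 1  [with U=9, Q=-1]  = 8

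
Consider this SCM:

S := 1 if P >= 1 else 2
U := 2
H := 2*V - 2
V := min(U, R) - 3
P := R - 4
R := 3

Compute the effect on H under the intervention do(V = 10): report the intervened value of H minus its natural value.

22

The intervention breaks the incoming arrows to V: V := min(U, R) - 3 no longer applies, and V = 10.
H = 2*V - 2  [with V=10]  = 18
Without intervention: V = min(U, R) - 3  [with U=2, R=3]  = -1; H = 2*V - 2  [with V=-1]  = -4.
Change = 18 − (-4) = 22.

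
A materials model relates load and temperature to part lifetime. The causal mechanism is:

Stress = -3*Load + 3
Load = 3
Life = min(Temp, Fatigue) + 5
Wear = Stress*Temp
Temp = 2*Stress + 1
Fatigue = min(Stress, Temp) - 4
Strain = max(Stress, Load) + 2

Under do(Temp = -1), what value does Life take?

-5

The intervention breaks the incoming arrows to Temp: Temp = 2*Stress + 1 no longer applies, and Temp = -1.
Stress = -3*Load + 3  [with Load=3]  = -6
Fatigue = min(Stress, Temp) - 4  [with Stress=-6, Temp=-1]  = -10
Life = min(Temp, Fatigue) + 5  [with Temp=-1, Fatigue=-10]  = -5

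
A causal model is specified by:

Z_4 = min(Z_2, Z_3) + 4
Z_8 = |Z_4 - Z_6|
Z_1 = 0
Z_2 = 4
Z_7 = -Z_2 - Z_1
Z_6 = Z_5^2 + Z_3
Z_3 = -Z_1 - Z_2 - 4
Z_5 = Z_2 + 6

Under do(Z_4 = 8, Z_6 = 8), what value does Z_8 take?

Under do(Z_4 = 8, Z_6 = 8), each intervened variable's structural equation is replaced by its fixed value.
Z_8 = |Z_4 - Z_6|  [with Z_4=8, Z_6=8]  = 0

0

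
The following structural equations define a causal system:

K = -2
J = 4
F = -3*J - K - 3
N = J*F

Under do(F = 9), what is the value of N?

The intervention breaks the incoming arrows to F: F = -3*J - K - 3 no longer applies, and F = 9.
N = J*F  [with J=4, F=9]  = 36

36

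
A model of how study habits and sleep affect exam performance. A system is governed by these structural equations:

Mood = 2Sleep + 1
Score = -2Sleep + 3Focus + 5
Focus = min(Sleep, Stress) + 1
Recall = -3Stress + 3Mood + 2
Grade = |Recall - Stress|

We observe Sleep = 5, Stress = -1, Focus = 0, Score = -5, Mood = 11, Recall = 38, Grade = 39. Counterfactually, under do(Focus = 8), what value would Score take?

19

The intervention breaks the incoming arrows to Focus: Focus = min(Sleep, Stress) + 1 no longer applies, and Focus = 8.
Score = -2Sleep + 3Focus + 5  [with Sleep=5, Focus=8]  = 19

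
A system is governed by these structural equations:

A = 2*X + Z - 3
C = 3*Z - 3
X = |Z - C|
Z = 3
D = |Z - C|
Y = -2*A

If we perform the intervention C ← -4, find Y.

-28

Under do(C=-4), the mechanism C = 3*Z - 3 is discarded; C is fixed at -4.
X = |Z - C|  [with Z=3, C=-4]  = 7
A = 2*X + Z - 3  [with X=7, Z=3]  = 14
Y = -2*A  [with A=14]  = -28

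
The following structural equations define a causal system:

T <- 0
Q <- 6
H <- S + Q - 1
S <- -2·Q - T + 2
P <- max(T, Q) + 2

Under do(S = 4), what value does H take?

The intervention breaks the incoming arrows to S: S <- -2·Q - T + 2 no longer applies, and S = 4.
H = S + Q - 1  [with S=4, Q=6]  = 9

9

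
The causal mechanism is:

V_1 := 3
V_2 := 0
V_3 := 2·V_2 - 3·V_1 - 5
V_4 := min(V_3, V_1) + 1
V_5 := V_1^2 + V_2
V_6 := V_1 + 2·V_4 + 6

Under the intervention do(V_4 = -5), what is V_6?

Under do(V_4=-5), the mechanism V_4 := min(V_3, V_1) + 1 is discarded; V_4 is fixed at -5.
V_6 = V_1 + 2·V_4 + 6  [with V_1=3, V_4=-5]  = -1

-1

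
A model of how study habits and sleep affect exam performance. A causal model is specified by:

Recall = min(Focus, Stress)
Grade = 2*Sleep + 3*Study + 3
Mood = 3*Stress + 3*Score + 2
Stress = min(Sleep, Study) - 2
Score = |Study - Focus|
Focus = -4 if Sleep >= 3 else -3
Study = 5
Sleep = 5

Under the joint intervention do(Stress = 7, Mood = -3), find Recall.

-4

Under do(Stress = 7, Mood = -3), each intervened variable's structural equation is replaced by its fixed value.
Focus = -4 if Sleep >= 3 else -3  [with Sleep=5]  = -4
Recall = min(Focus, Stress)  [with Focus=-4, Stress=7]  = -4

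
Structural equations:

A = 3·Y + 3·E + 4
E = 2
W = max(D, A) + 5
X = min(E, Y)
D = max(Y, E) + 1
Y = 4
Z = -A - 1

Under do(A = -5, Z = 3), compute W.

10

The joint intervention fixes A = -5, Z = 3, removing each variable's own equation.
D = max(Y, E) + 1  [with Y=4, E=2]  = 5
W = max(D, A) + 5  [with D=5, A=-5]  = 10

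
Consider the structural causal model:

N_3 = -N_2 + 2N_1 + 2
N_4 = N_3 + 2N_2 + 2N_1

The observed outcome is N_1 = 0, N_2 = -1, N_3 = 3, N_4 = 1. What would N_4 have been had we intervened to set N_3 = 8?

The intervention breaks the incoming arrows to N_3: N_3 = -N_2 + 2N_1 + 2 no longer applies, and N_3 = 8.
N_4 = N_3 + 2N_2 + 2N_1  [with N_3=8, N_2=-1, N_1=0]  = 6

6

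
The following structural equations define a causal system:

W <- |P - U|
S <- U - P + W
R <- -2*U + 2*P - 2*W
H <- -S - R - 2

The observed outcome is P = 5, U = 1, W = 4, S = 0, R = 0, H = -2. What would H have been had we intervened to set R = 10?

-12

The intervention breaks the incoming arrows to R: R <- -2*U + 2*P - 2*W no longer applies, and R = 10.
W = |P - U|  [with P=5, U=1]  = 4
S = U - P + W  [with U=1, P=5, W=4]  = 0
H = -S - R - 2  [with S=0, R=10]  = -12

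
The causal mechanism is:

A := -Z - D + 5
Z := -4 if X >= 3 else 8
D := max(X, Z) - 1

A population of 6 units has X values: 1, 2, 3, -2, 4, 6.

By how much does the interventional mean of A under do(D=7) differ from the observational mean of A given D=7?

6

The intervention sets D=7 in all 6 units regardless of X. Recomputing A per unit gives -10, -10, 2, -10, 2, 2; average -4.
Conditioning on D=7 selects the 3 unit(s) with X ∈ {1, 2, -2}. Their A values: -10, -10, -10. Mean = -10.
Difference = -4 − (-10) = 6.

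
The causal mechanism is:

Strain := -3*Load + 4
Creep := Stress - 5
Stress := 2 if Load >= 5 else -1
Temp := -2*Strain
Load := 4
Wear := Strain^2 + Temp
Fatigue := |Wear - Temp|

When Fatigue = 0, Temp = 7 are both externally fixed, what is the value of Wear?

Setting Fatigue = 0, Temp = 7 by intervention discards those variables' equations.
Strain = -3*Load + 4  [with Load=4]  = -8
Wear = Strain^2 + Temp  [with Strain=-8, Temp=7]  = 71

71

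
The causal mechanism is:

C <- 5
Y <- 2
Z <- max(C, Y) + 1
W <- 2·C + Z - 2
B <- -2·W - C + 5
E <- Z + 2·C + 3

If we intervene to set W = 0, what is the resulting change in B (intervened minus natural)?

Intervening sets W = 0 and removes its equation (W <- 2·C + Z - 2).
B = -2·W - C + 5  [with W=0, C=5]  = 0
Without intervention: Z = max(C, Y) + 1  [with C=5, Y=2]  = 6; W = 2·C + Z - 2  [with C=5, Z=6]  = 14; B = -2·W - C + 5  [with W=14, C=5]  = -28.
Change = 0 − (-28) = 28.

28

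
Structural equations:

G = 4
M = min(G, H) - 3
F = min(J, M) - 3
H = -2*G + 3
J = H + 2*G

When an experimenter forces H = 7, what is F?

do(H=7) replaces the equation H = -2*G + 3 with the constant H = 7.
J = H + 2*G  [with H=7, G=4]  = 15
M = min(G, H) - 3  [with G=4, H=7]  = 1
F = min(J, M) - 3  [with J=15, M=1]  = -2

-2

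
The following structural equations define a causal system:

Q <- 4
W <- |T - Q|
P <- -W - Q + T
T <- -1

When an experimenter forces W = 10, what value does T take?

Under do(W=10), the mechanism W <- |T - Q| is discarded; W is fixed at 10.
T is not downstream of the intervention, so its value is determined by the original equations.

-1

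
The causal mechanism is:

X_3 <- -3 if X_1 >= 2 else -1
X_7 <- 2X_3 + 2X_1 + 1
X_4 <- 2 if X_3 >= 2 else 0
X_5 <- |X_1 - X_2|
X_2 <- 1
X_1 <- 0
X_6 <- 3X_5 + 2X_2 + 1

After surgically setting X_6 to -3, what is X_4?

do(X_6=-3) replaces the equation X_6 <- 3X_5 + 2X_2 + 1 with the constant X_6 = -3.
No directed path runs from X_6 to X_4, so X_4 keeps its natural value.
X_3 = -3 if X_1 >= 2 else -1  [with X_1=0]  = -1
X_4 = 2 if X_3 >= 2 else 0  [with X_3=-1]  = 0

0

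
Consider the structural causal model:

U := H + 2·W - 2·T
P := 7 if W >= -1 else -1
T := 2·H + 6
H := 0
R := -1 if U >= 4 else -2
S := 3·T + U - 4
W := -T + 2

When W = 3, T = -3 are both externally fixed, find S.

-1

Setting W = 3, T = -3 by intervention discards those variables' equations.
U = H + 2·W - 2·T  [with H=0, W=3, T=-3]  = 12
S = 3·T + U - 4  [with T=-3, U=12]  = -1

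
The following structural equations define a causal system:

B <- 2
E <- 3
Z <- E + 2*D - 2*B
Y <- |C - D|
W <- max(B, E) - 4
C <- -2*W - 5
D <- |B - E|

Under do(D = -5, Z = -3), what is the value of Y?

Under do(D = -5, Z = -3), each intervened variable's structural equation is replaced by its fixed value.
W = max(B, E) - 4  [with B=2, E=3]  = -1
C = -2*W - 5  [with W=-1]  = -3
Y = |C - D|  [with C=-3, D=-5]  = 2

2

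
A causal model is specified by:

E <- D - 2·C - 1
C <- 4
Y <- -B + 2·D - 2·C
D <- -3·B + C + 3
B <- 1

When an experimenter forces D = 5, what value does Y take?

1

The intervention breaks the incoming arrows to D: D <- -3·B + C + 3 no longer applies, and D = 5.
Y = -B + 2·D - 2·C  [with B=1, D=5, C=4]  = 1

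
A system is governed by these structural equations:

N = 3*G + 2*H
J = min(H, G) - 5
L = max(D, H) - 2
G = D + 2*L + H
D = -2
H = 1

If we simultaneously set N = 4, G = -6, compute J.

-11

Setting N = 4, G = -6 by intervention discards those variables' equations.
J = min(H, G) - 5  [with H=1, G=-6]  = -11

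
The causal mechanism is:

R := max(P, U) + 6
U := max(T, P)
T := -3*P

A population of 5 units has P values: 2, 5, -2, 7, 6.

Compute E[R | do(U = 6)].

Under do(U=6), U's equation is replaced by U=6 for every unit. Per-unit R: 12, 12, 12, 13, 12. Mean = 12.2.

12.2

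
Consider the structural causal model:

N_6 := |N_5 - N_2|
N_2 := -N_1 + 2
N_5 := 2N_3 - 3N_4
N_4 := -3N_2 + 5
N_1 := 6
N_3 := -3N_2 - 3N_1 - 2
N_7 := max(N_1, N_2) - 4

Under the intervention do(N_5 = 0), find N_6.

4

The intervention breaks the incoming arrows to N_5: N_5 := 2N_3 - 3N_4 no longer applies, and N_5 = 0.
N_2 = -N_1 + 2  [with N_1=6]  = -4
N_6 = |N_5 - N_2|  [with N_5=0, N_2=-4]  = 4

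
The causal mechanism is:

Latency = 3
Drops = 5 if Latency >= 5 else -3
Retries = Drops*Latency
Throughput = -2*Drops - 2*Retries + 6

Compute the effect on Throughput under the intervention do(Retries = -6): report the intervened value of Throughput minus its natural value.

The intervention breaks the incoming arrows to Retries: Retries = Drops*Latency no longer applies, and Retries = -6.
Drops = 5 if Latency >= 5 else -3  [with Latency=3]  = -3
Throughput = -2*Drops - 2*Retries + 6  [with Drops=-3, Retries=-6]  = 24
Without intervention: Drops = 5 if Latency >= 5 else -3  [with Latency=3]  = -3; Retries = Drops*Latency  [with Drops=-3, Latency=3]  = -9; Throughput = -2*Drops - 2*Retries + 6  [with Drops=-3, Retries=-9]  = 30.
Change = 24 − 30 = -6.

-6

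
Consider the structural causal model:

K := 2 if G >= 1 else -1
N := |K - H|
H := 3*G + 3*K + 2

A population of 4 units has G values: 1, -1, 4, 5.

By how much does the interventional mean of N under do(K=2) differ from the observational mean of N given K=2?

The intervention sets K=2 in all 4 units regardless of G. Recomputing N per unit gives 9, 3, 18, 21; average 12.75.
Observing K=2 restricts to units where K's equation naturally yields 2: G ∈ {1, 4, 5}. In that subpopulation N = 9, 18, 21, mean 16.
Difference = 12.75 − 16 = -3.25.

-3.25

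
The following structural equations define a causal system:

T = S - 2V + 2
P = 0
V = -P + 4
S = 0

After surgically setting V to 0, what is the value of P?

0

Under do(V=0), the mechanism V = -P + 4 is discarded; V is fixed at 0.
Since P is not a descendant of the intervened variable, it is unaffected.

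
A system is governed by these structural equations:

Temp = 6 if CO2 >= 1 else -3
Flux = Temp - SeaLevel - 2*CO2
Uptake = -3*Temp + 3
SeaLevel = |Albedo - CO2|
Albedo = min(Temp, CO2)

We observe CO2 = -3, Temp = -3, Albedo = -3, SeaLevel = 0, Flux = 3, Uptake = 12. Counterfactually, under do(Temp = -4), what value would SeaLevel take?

1

Under do(Temp=-4), the mechanism Temp = 6 if CO2 >= 1 else -3 is discarded; Temp is fixed at -4.
Albedo = min(Temp, CO2)  [with Temp=-4, CO2=-3]  = -4
SeaLevel = |Albedo - CO2|  [with Albedo=-4, CO2=-3]  = 1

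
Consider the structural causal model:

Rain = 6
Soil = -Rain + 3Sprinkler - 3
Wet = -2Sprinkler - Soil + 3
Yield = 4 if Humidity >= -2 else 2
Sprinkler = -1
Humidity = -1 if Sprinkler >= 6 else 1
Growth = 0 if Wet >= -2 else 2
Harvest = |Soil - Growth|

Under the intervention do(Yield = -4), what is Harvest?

do(Yield=-4) replaces the equation Yield = 4 if Humidity >= -2 else 2 with the constant Yield = -4.
Harvest is not downstream of the intervention, so its value is determined by the original equations.
Soil = -Rain + 3Sprinkler - 3  [with Rain=6, Sprinkler=-1]  = -12
Wet = -2Sprinkler - Soil + 3  [with Sprinkler=-1, Soil=-12]  = 17
Growth = 0 if Wet >= -2 else 2  [with Wet=17]  = 0
Harvest = |Soil - Growth|  [with Soil=-12, Growth=0]  = 12

12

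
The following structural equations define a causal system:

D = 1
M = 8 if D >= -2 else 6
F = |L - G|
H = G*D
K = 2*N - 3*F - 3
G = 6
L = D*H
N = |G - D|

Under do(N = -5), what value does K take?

-13

The intervention breaks the incoming arrows to N: N = |G - D| no longer applies, and N = -5.
H = G*D  [with G=6, D=1]  = 6
L = D*H  [with D=1, H=6]  = 6
F = |L - G|  [with L=6, G=6]  = 0
K = 2*N - 3*F - 3  [with N=-5, F=0]  = -13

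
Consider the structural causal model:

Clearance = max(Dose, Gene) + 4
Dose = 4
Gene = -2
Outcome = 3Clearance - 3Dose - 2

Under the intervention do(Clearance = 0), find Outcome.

-14

The intervention breaks the incoming arrows to Clearance: Clearance = max(Dose, Gene) + 4 no longer applies, and Clearance = 0.
Outcome = 3Clearance - 3Dose - 2  [with Clearance=0, Dose=4]  = -14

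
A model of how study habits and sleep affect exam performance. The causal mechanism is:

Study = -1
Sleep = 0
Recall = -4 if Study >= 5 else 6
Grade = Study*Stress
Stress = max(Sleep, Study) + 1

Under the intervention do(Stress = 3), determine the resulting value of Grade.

do(Stress=3) replaces the equation Stress = max(Sleep, Study) + 1 with the constant Stress = 3.
Grade = Study*Stress  [with Study=-1, Stress=3]  = -3

-3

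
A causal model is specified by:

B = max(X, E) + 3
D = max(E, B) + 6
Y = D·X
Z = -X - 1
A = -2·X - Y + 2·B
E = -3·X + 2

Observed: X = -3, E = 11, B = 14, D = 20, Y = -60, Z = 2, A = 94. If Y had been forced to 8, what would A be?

Under do(Y=8), the mechanism Y = D·X is discarded; Y is fixed at 8.
E = -3·X + 2  [with X=-3]  = 11
B = max(X, E) + 3  [with X=-3, E=11]  = 14
A = -2·X - Y + 2·B  [with X=-3, Y=8, B=14]  = 26

26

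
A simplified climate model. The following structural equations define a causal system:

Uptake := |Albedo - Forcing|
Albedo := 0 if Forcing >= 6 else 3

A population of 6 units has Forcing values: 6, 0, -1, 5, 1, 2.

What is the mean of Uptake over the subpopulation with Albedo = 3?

Conditioning on Albedo=3 selects the 5 unit(s) with Forcing ∈ {0, -1, 5, 1, 2}. Their Uptake values: 3, 4, 2, 2, 1. Mean = 2.4.

2.4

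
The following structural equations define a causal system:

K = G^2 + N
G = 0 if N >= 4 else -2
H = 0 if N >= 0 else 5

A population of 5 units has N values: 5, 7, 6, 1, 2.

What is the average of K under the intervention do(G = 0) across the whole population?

do(G=0) breaks G's dependence on N. With G=0 fixed, K across the units is 5, 7, 6, 1, 2, mean 4.2.

4.2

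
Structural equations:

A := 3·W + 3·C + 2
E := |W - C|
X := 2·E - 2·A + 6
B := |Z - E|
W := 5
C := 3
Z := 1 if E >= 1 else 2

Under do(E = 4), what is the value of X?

The intervention breaks the incoming arrows to E: E := |W - C| no longer applies, and E = 4.
A = 3·W + 3·C + 2  [with W=5, C=3]  = 26
X = 2·E - 2·A + 6  [with E=4, A=26]  = -38

-38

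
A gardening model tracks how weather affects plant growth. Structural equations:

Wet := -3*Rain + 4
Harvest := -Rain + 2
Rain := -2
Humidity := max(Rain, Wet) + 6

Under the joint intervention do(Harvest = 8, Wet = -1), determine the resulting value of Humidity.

Setting Harvest = 8, Wet = -1 by intervention discards those variables' equations.
Humidity = max(Rain, Wet) + 6  [with Rain=-2, Wet=-1]  = 5

5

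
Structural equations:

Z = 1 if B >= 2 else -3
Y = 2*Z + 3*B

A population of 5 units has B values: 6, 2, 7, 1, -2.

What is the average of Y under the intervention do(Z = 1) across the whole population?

The intervention sets Z=1 in all 5 units regardless of B. Recomputing Y per unit gives 20, 8, 23, 5, -4; average 10.4.

10.4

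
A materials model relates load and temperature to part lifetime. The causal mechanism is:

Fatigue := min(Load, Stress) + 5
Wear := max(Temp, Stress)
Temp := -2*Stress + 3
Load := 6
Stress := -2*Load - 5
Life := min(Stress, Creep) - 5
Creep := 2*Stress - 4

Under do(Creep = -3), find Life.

The intervention breaks the incoming arrows to Creep: Creep := 2*Stress - 4 no longer applies, and Creep = -3.
Stress = -2*Load - 5  [with Load=6]  = -17
Life = min(Stress, Creep) - 5  [with Stress=-17, Creep=-3]  = -22

-22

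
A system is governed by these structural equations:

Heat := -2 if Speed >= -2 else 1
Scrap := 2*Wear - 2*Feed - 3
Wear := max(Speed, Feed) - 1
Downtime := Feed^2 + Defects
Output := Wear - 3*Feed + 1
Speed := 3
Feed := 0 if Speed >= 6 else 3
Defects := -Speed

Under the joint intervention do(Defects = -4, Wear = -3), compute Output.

Setting Defects = -4, Wear = -3 by intervention discards those variables' equations.
Feed = 0 if Speed >= 6 else 3  [with Speed=3]  = 3
Output = Wear - 3*Feed + 1  [with Wear=-3, Feed=3]  = -11

-11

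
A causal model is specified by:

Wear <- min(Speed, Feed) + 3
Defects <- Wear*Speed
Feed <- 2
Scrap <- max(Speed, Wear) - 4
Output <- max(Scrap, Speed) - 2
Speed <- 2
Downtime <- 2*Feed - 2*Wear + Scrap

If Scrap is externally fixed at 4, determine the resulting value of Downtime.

-2

Under do(Scrap=4), the mechanism Scrap <- max(Speed, Wear) - 4 is discarded; Scrap is fixed at 4.
Wear = min(Speed, Feed) + 3  [with Speed=2, Feed=2]  = 5
Downtime = 2*Feed - 2*Wear + Scrap  [with Feed=2, Wear=5, Scrap=4]  = -2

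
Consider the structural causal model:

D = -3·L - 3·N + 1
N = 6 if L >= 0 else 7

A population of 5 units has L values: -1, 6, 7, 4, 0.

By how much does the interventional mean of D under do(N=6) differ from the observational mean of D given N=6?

Every unit gets N=6 under the intervention. D values become -14, -35, -38, -29, -17; E[D|do(N=6)] = -26.6.
E[D|N=6] averages over only the 4 units with N=6 (L = 6, 7, 4, 0): D = -35, -38, -29, -17, mean -29.75.
Difference = -26.6 − (-29.75) = 3.15.

3.15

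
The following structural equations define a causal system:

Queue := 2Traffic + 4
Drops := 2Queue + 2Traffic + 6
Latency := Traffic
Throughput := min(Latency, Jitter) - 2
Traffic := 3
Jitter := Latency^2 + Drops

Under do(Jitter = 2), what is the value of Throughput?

The intervention breaks the incoming arrows to Jitter: Jitter := Latency^2 + Drops no longer applies, and Jitter = 2.
Latency = Traffic  [with Traffic=3]  = 3
Throughput = min(Latency, Jitter) - 2  [with Latency=3, Jitter=2]  = 0

0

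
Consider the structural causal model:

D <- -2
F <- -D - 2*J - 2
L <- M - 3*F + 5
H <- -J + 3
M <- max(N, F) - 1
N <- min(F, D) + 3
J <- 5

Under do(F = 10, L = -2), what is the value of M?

9

Setting F = 10, L = -2 by intervention discards those variables' equations.
N = min(F, D) + 3  [with F=10, D=-2]  = 1
M = max(N, F) - 1  [with N=1, F=10]  = 9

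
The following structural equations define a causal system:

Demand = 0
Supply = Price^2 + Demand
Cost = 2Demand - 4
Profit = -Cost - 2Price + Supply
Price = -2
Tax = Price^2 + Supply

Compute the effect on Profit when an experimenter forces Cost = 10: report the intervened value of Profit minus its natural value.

-14

Under do(Cost=10), the mechanism Cost = 2Demand - 4 is discarded; Cost is fixed at 10.
Supply = Price^2 + Demand  [with Price=-2, Demand=0]  = 4
Profit = -Cost - 2Price + Supply  [with Cost=10, Price=-2, Supply=4]  = -2
Without intervention: Supply = Price^2 + Demand  [with Price=-2, Demand=0]  = 4; Cost = 2Demand - 4  [with Demand=0]  = -4; Profit = -Cost - 2Price + Supply  [with Cost=-4, Price=-2, Supply=4]  = 12.
Change = -2 − 12 = -14.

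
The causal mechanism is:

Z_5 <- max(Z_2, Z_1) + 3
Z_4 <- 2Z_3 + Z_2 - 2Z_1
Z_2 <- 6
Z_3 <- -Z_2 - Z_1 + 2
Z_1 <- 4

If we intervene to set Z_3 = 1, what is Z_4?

0

The intervention breaks the incoming arrows to Z_3: Z_3 <- -Z_2 - Z_1 + 2 no longer applies, and Z_3 = 1.
Z_4 = 2Z_3 + Z_2 - 2Z_1  [with Z_3=1, Z_2=6, Z_1=4]  = 0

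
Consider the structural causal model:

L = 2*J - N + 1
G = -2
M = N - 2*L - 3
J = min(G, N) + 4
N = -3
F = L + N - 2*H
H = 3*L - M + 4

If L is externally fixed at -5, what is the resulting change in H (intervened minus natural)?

Under do(L=-5), the mechanism L = 2*J - N + 1 is discarded; L is fixed at -5.
M = N - 2*L - 3  [with N=-3, L=-5]  = 4
H = 3*L - M + 4  [with L=-5, M=4]  = -15
Without intervention: J = min(G, N) + 4  [with G=-2, N=-3]  = 1; L = 2*J - N + 1  [with J=1, N=-3]  = 6; M = N - 2*L - 3  [with N=-3, L=6]  = -18; H = 3*L - M + 4  [with L=6, M=-18]  = 40.
Change = -15 − 40 = -55.

-55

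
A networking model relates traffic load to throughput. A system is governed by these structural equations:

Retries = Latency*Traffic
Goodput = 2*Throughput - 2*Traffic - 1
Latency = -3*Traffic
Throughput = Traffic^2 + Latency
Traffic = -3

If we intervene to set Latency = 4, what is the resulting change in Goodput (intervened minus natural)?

-10

do(Latency=4) replaces the equation Latency = -3*Traffic with the constant Latency = 4.
Throughput = Traffic^2 + Latency  [with Traffic=-3, Latency=4]  = 13
Goodput = 2*Throughput - 2*Traffic - 1  [with Throughput=13, Traffic=-3]  = 31
Without intervention: Latency = -3*Traffic  [with Traffic=-3]  = 9; Throughput = Traffic^2 + Latency  [with Traffic=-3, Latency=9]  = 18; Goodput = 2*Throughput - 2*Traffic - 1  [with Throughput=18, Traffic=-3]  = 41.
Change = 31 − 41 = -10.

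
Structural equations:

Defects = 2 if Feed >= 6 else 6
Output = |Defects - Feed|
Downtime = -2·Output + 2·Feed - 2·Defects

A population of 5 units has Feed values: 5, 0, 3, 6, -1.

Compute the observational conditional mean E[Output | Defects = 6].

Observing Defects=6 restricts to units where Defects's equation naturally yields 6: Feed ∈ {5, 0, 3, -1}. In that subpopulation Output = 1, 6, 3, 7, mean 4.25.

4.25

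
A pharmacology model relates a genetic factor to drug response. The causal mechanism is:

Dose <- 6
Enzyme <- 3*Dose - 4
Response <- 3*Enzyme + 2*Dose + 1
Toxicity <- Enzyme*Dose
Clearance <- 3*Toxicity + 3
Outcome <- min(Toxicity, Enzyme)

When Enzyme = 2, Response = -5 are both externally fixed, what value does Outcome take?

Under do(Enzyme = 2, Response = -5), each intervened variable's structural equation is replaced by its fixed value.
Toxicity = Enzyme*Dose  [with Enzyme=2, Dose=6]  = 12
Outcome = min(Toxicity, Enzyme)  [with Toxicity=12, Enzyme=2]  = 2

2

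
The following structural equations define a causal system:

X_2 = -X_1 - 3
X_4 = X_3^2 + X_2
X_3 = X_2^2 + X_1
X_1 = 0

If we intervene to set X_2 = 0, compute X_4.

0

Under do(X_2=0), the mechanism X_2 = -X_1 - 3 is discarded; X_2 is fixed at 0.
X_3 = X_2^2 + X_1  [with X_2=0, X_1=0]  = 0
X_4 = X_3^2 + X_2  [with X_3=0, X_2=0]  = 0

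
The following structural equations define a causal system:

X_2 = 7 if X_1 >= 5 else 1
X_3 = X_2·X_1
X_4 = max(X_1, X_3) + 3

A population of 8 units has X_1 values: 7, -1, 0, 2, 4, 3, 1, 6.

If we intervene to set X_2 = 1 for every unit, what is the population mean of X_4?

5.75

do(X_2=1) breaks X_2's dependence on X_1. With X_2=1 fixed, X_4 across the units is 10, 2, 3, 5, 7, 6, 4, 9, mean 5.75.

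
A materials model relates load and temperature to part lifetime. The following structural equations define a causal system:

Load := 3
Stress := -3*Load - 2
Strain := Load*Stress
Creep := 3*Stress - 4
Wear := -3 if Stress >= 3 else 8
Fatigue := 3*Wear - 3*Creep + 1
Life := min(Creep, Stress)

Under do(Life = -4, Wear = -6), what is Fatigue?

Setting Life = -4, Wear = -6 by intervention discards those variables' equations.
Stress = -3*Load - 2  [with Load=3]  = -11
Creep = 3*Stress - 4  [with Stress=-11]  = -37
Fatigue = 3*Wear - 3*Creep + 1  [with Wear=-6, Creep=-37]  = 94

94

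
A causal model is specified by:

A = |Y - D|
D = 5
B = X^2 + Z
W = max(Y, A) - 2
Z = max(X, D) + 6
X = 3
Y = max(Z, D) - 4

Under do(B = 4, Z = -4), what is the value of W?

The joint intervention fixes B = 4, Z = -4, removing each variable's own equation.
Y = max(Z, D) - 4  [with Z=-4, D=5]  = 1
A = |Y - D|  [with Y=1, D=5]  = 4
W = max(Y, A) - 2  [with Y=1, A=4]  = 2

2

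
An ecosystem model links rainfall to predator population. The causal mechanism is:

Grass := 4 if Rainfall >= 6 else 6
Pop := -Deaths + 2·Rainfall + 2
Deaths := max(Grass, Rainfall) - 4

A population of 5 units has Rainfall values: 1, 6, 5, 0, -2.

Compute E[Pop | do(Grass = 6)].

do(Grass=6) breaks Grass's dependence on Rainfall. With Grass=6 fixed, Pop across the units is 2, 12, 10, 0, -4, mean 4.

4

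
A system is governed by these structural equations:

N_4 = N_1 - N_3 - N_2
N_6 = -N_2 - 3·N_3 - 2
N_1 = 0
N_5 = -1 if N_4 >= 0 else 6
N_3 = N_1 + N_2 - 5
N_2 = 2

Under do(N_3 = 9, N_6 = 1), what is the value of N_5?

6

The joint intervention fixes N_3 = 9, N_6 = 1, removing each variable's own equation.
N_4 = N_1 - N_3 - N_2  [with N_1=0, N_3=9, N_2=2]  = -11
N_5 = -1 if N_4 >= 0 else 6  [with N_4=-11]  = 6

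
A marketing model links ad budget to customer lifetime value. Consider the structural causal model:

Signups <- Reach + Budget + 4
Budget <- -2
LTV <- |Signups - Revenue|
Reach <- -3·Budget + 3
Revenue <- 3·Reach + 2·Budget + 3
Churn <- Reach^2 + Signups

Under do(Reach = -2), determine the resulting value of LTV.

Under do(Reach=-2), the mechanism Reach <- -3·Budget + 3 is discarded; Reach is fixed at -2.
Signups = Reach + Budget + 4  [with Reach=-2, Budget=-2]  = 0
Revenue = 3·Reach + 2·Budget + 3  [with Reach=-2, Budget=-2]  = -7
LTV = |Signups - Revenue|  [with Signups=0, Revenue=-7]  = 7

7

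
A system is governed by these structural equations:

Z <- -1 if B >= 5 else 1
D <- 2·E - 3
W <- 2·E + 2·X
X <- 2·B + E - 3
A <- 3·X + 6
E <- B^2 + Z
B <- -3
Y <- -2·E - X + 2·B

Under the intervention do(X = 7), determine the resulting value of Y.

do(X=7) replaces the equation X <- 2·B + E - 3 with the constant X = 7.
Z = -1 if B >= 5 else 1  [with B=-3]  = 1
E = B^2 + Z  [with B=-3, Z=1]  = 10
Y = -2·E - X + 2·B  [with E=10, X=7, B=-3]  = -33

-33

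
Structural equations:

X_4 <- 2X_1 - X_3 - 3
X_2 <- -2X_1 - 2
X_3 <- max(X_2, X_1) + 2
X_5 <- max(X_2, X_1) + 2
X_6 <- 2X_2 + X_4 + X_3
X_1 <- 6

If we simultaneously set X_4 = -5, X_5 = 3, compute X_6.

The joint intervention fixes X_4 = -5, X_5 = 3, removing each variable's own equation.
X_2 = -2X_1 - 2  [with X_1=6]  = -14
X_3 = max(X_2, X_1) + 2  [with X_2=-14, X_1=6]  = 8
X_6 = 2X_2 + X_4 + X_3  [with X_2=-14, X_4=-5, X_3=8]  = -25

-25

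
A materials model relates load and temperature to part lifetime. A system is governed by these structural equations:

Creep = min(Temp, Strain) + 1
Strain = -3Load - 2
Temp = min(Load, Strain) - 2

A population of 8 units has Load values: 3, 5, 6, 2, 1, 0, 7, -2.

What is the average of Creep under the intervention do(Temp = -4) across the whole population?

-10.5

The intervention sets Temp=-4 in all 8 units regardless of Load. Recomputing Creep per unit gives -10, -16, -19, -7, -4, -3, -22, -3; average -10.5.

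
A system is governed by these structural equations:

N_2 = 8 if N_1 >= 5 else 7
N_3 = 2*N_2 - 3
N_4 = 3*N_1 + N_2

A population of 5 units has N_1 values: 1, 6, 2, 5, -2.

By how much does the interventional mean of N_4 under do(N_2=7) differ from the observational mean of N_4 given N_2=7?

Under do(N_2=7), N_2's equation is replaced by N_2=7 for every unit. Per-unit N_4: 10, 25, 13, 22, 1. Mean = 14.2.
Conditioning on N_2=7 selects the 3 unit(s) with N_1 ∈ {1, 2, -2}. Their N_4 values: 10, 13, 1. Mean = 8.
Difference = 14.2 − 8 = 6.2.

6.2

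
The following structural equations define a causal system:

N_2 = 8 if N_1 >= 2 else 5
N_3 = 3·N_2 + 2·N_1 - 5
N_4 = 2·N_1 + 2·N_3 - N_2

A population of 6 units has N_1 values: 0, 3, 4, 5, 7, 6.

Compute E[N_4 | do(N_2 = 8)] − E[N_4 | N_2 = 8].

-5

The intervention sets N_2=8 in all 6 units regardless of N_1. Recomputing N_4 per unit gives 30, 48, 54, 60, 72, 66; average 55.
Conditioning on N_2=8 selects the 5 unit(s) with N_1 ∈ {3, 4, 5, 7, 6}. Their N_4 values: 48, 54, 60, 72, 66. Mean = 60.
Difference = 55 − 60 = -5.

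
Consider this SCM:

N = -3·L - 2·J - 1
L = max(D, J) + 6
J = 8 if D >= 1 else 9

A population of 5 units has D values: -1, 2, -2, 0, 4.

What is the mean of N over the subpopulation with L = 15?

-64

E[N|L=15] averages over only the 3 units with L=15 (D = -1, -2, 0): N = -64, -64, -64, mean -64.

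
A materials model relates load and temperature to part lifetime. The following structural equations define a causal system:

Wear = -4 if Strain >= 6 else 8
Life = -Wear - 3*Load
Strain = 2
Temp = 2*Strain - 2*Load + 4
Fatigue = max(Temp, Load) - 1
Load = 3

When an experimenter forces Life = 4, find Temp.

do(Life=4) replaces the equation Life = -Wear - 3*Load with the constant Life = 4.
Temp is not downstream of the intervention, so its value is determined by the original equations.
Temp = 2*Strain - 2*Load + 4  [with Strain=2, Load=3]  = 2

2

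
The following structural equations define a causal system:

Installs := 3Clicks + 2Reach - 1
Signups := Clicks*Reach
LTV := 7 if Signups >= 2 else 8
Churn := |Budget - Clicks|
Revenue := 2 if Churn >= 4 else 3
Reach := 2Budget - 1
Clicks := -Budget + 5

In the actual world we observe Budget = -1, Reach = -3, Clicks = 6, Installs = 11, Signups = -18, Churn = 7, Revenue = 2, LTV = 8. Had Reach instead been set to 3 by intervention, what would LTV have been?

7

do(Reach=3) replaces the equation Reach := 2Budget - 1 with the constant Reach = 3.
Clicks = -Budget + 5  [with Budget=-1]  = 6
Signups = Clicks*Reach  [with Clicks=6, Reach=3]  = 18
LTV = 7 if Signups >= 2 else 8  [with Signups=18]  = 7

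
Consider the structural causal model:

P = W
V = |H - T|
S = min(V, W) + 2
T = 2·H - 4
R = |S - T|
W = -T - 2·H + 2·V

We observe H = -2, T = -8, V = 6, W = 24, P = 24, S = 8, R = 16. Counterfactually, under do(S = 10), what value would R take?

Intervening sets S = 10 and removes its equation (S = min(V, W) + 2).
T = 2·H - 4  [with H=-2]  = -8
R = |S - T|  [with S=10, T=-8]  = 18

18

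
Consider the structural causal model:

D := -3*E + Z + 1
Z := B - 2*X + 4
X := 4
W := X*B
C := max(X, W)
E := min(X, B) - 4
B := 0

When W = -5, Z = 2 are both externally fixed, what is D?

15

Under do(W = -5, Z = 2), each intervened variable's structural equation is replaced by its fixed value.
E = min(X, B) - 4  [with X=4, B=0]  = -4
D = -3*E + Z + 1  [with E=-4, Z=2]  = 15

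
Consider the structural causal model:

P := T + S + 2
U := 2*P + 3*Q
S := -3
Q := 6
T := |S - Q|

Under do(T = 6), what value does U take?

do(T=6) replaces the equation T := |S - Q| with the constant T = 6.
P = T + S + 2  [with T=6, S=-3]  = 5
U = 2*P + 3*Q  [with P=5, Q=6]  = 28

28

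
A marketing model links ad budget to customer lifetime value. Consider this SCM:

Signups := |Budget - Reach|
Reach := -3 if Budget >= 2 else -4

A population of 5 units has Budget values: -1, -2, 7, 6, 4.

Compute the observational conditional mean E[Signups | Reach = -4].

E[Signups|Reach=-4] averages over only the 2 units with Reach=-4 (Budget = -1, -2): Signups = 3, 2, mean 2.5.

2.5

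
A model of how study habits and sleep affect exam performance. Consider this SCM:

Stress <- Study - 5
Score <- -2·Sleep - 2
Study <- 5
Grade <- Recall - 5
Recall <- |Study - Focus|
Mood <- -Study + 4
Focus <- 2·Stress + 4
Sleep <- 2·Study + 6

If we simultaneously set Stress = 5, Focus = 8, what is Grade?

The joint intervention fixes Stress = 5, Focus = 8, removing each variable's own equation.
Recall = |Study - Focus|  [with Study=5, Focus=8]  = 3
Grade = Recall - 5  [with Recall=3]  = -2

-2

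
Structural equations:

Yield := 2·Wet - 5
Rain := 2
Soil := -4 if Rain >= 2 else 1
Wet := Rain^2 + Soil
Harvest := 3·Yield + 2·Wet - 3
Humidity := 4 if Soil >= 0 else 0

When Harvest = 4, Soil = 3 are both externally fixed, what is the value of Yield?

9

The joint intervention fixes Harvest = 4, Soil = 3, removing each variable's own equation.
Wet = Rain^2 + Soil  [with Rain=2, Soil=3]  = 7
Yield = 2·Wet - 5  [with Wet=7]  = 9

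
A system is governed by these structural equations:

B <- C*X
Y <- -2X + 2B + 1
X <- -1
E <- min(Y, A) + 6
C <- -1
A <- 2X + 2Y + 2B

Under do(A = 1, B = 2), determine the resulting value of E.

The joint intervention fixes A = 1, B = 2, removing each variable's own equation.
Y = -2X + 2B + 1  [with X=-1, B=2]  = 7
E = min(Y, A) + 6  [with Y=7, A=1]  = 7

7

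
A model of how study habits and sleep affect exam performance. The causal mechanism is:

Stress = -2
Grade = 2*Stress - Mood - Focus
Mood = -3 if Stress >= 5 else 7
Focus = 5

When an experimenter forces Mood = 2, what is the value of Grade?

-11

The intervention breaks the incoming arrows to Mood: Mood = -3 if Stress >= 5 else 7 no longer applies, and Mood = 2.
Grade = 2*Stress - Mood - Focus  [with Stress=-2, Mood=2, Focus=5]  = -11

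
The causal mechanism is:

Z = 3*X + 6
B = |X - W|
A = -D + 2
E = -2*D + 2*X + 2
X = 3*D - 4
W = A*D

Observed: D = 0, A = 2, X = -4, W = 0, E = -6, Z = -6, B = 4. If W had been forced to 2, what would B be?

The intervention breaks the incoming arrows to W: W = A*D no longer applies, and W = 2.
X = 3*D - 4  [with D=0]  = -4
B = |X - W|  [with X=-4, W=2]  = 6

6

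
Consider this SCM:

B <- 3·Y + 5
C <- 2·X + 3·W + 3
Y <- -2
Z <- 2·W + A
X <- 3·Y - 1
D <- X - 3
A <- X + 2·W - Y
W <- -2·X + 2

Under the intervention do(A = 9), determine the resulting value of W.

Under do(A=9), the mechanism A <- X + 2·W - Y is discarded; A is fixed at 9.
Since W is not a descendant of the intervened variable, it is unaffected.
X = 3·Y - 1  [with Y=-2]  = -7
W = -2·X + 2  [with X=-7]  = 16

16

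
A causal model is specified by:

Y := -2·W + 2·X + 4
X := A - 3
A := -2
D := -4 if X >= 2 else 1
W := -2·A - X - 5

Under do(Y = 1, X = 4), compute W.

Setting Y = 1, X = 4 by intervention discards those variables' equations.
W = -2·A - X - 5  [with A=-2, X=4]  = -5

-5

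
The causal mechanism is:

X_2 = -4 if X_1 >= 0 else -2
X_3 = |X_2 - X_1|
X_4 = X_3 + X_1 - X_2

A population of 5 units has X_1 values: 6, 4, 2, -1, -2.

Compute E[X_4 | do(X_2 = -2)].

do(X_2=-2) breaks X_2's dependence on X_1. With X_2=-2 fixed, X_4 across the units is 16, 12, 8, 2, 0, mean 7.6.

7.6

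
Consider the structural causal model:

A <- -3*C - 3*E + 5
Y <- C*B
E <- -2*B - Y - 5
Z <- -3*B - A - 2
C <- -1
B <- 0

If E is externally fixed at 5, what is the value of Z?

Under do(E=5), the mechanism E <- -2*B - Y - 5 is discarded; E is fixed at 5.
A = -3*C - 3*E + 5  [with C=-1, E=5]  = -7
Z = -3*B - A - 2  [with B=0, A=-7]  = 5

5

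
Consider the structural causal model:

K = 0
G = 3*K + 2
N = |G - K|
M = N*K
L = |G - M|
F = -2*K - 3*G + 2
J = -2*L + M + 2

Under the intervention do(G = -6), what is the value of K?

Under do(G=-6), the mechanism G = 3*K + 2 is discarded; G is fixed at -6.
K is not downstream of the intervention, so its value is determined by the original equations.

0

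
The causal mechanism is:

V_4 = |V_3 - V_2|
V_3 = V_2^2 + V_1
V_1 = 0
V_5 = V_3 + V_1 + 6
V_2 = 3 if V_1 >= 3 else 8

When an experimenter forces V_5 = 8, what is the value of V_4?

56

The intervention breaks the incoming arrows to V_5: V_5 = V_3 + V_1 + 6 no longer applies, and V_5 = 8.
Since V_4 is not a descendant of the intervened variable, it is unaffected.
V_2 = 3 if V_1 >= 3 else 8  [with V_1=0]  = 8
V_3 = V_2^2 + V_1  [with V_2=8, V_1=0]  = 64
V_4 = |V_3 - V_2|  [with V_3=64, V_2=8]  = 56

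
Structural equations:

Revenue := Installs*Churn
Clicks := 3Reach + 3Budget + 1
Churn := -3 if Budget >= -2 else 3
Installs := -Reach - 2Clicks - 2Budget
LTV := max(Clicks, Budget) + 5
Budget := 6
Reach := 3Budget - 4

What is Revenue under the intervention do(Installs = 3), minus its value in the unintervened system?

Under do(Installs=3), the mechanism Installs := -Reach - 2Clicks - 2Budget is discarded; Installs is fixed at 3.
Churn = -3 if Budget >= -2 else 3  [with Budget=6]  = -3
Revenue = Installs*Churn  [with Installs=3, Churn=-3]  = -9
Without intervention: Reach = 3Budget - 4  [with Budget=6]  = 14; Clicks = 3Reach + 3Budget + 1  [with Reach=14, Budget=6]  = 61; Installs = -Reach - 2Clicks - 2Budget  [with Reach=14, Clicks=61, Budget=6]  = -148; Churn = -3 if Budget >= -2 else 3  [with Budget=6]  = -3; Revenue = Installs*Churn  [with Installs=-148, Churn=-3]  = 444.
Change = -9 − 444 = -453.

-453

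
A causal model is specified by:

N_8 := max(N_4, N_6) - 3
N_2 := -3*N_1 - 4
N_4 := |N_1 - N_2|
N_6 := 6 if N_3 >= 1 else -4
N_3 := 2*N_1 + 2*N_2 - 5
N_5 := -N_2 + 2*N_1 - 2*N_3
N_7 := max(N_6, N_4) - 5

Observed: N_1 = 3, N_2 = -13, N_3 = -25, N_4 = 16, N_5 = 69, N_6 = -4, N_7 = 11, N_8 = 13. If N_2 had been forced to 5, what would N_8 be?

3

do(N_2=5) replaces the equation N_2 := -3*N_1 - 4 with the constant N_2 = 5.
N_3 = 2*N_1 + 2*N_2 - 5  [with N_1=3, N_2=5]  = 11
N_4 = |N_1 - N_2|  [with N_1=3, N_2=5]  = 2
N_6 = 6 if N_3 >= 1 else -4  [with N_3=11]  = 6
N_8 = max(N_4, N_6) - 3  [with N_4=2, N_6=6]  = 3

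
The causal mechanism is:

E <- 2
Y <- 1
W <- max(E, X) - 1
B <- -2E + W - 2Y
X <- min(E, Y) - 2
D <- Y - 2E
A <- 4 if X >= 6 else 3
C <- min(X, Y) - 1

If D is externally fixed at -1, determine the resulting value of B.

Intervening sets D = -1 and removes its equation (D <- Y - 2E).
No directed path runs from D to B, so B keeps its natural value.
X = min(E, Y) - 2  [with E=2, Y=1]  = -1
W = max(E, X) - 1  [with E=2, X=-1]  = 1
B = -2E + W - 2Y  [with E=2, W=1, Y=1]  = -5

-5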